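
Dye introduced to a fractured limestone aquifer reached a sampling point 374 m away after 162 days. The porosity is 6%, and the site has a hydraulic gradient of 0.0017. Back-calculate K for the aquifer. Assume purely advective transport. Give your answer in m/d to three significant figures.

81.5 m/d

v = L / t = 374 / 162 = 2.309 m/d
K = v · n / i = 2.309 × 0.06 / 0.0017 = 81.5 m/d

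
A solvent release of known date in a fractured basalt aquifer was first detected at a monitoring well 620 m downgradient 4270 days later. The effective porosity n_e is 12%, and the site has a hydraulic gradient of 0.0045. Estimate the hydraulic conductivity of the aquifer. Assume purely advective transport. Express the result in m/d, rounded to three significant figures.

3.87 m/d

v = L / t = 620 / 4270 = 0.1452 m/d
K = v · n / i = 0.1452 × 0.12 / 0.0045 = 3.87 m/d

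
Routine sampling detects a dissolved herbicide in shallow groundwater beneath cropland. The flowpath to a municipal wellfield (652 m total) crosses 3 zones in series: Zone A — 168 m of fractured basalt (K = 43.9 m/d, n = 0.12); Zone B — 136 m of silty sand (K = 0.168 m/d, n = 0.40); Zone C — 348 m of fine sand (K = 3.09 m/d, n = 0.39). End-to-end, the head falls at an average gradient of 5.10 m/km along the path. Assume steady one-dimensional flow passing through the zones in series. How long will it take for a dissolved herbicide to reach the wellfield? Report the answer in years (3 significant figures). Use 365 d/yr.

160 years

Continuity: the same q passes through each zone, so ΔH = q·Σ(L_j/K_j) — the zones act as resistances in series.
Σ(L/K) = 168/43.9 + 136/0.168 + 348/3.09 = 3.827 + 809.5 + 112.6 = 926.0 d
K_eq = L_total / Σ(L/K) = 652 / 926.0 = 0.7041 m/d
q = K_eq · i = 0.7041 × 0.0051 = 0.003591 m/d (same in every zone)
Zone A: v = q/n = 0.003591/0.12 = 0.02993 m/d → t_A = 168/0.02993 = 5614 d
Zone B: v = q/n = 0.003591/0.40 = 0.008978 m/d → t_B = 136/0.008978 = 15150 d
Zone C: v = q/n = 0.003591/0.39 = 0.009208 m/d → t_C = 348/0.009208 = 37790 d
Total t = 5614 + 15150 + 37790 = 58560 d
   = 58560 / 365 = 160 yr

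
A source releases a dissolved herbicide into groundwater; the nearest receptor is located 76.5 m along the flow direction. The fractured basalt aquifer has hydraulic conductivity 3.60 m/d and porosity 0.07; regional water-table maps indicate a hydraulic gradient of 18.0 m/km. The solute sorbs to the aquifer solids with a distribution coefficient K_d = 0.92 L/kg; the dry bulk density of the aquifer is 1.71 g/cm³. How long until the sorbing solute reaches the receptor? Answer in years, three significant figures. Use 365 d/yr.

Specific discharge q = 3.60 × 0.018 = 0.06480 m/d
Seepage velocity v = q / n = 0.06480 / 0.07 = 0.9257 m/d
Retardation R = 1 + ρ_b·K_d/n = 1 + 1.71×0.92/0.07 = 23.47
Contaminant velocity v_c = v/R = 0.9257/23.47 = 0.03944 m/d
t = L/v_c = 76.5/0.03944 = 1940 d
   = 1940/365 = 5.31 yr

5.31 years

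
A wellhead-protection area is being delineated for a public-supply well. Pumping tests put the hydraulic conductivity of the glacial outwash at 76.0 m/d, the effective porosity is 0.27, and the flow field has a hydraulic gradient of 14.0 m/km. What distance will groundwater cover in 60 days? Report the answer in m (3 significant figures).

236 m

Darcy flux q = K·i = 76.0 × 0.014 = 1.064 m/d
Average linear velocity = 1.064 / 0.27 = 3.941 m/d
L = v × T = 3.941 × 60 = 236.4 m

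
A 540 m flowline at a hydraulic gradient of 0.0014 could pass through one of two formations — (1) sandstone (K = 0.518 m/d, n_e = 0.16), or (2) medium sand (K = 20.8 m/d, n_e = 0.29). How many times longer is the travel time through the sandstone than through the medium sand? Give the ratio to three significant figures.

Unit 1 (sandstone): v = 0.518×0.0014/0.16 = 0.004533 m/d, t = 540/0.004533 = 119100 d
Unit 2 (medium sand): v = 20.8×0.0014/0.29 = 0.1004 m/d, t = 540/0.1004 = 5378 d
t(sandstone) / t(medium sand) = 119100/5378 = 22.2

22.2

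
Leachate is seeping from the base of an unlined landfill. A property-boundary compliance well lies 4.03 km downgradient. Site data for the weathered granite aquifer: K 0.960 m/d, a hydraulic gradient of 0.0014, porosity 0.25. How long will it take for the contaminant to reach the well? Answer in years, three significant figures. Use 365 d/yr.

2050 years

Specific discharge q = 0.960 × 0.0014 = 0.001344 m/d
Seepage velocity v = q / n = 0.001344 / 0.25 = 0.005376 m/d
L = 4.03 km = 4030 m
t = L / v = 4030 / 0.005376 = 749600 d
   = 749600 / 365 = 2050 yr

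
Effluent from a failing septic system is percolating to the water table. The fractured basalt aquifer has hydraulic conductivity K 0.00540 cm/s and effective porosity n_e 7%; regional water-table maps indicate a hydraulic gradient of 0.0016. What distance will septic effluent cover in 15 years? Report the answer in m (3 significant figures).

584 m

K = 0.00540 cm/s × 864 = 4.666 m/d
Specific discharge q = 4.666 × 0.0016 = 0.007465 m/d
Average linear velocity = 0.007465 / 0.07 = 0.1066 m/d
T = 15 yr × 365 = 5475 d
L = v × T = 0.1066 × 5475 = 583.9 m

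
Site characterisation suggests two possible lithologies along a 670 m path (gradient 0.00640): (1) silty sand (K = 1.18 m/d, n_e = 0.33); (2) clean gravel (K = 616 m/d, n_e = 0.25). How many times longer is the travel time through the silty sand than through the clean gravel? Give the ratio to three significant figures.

Unit 1 (silty sand): v = 1.18×0.0064/0.33 = 0.02288 m/d, t = 670/0.02288 = 29280 d
Unit 2 (clean gravel): v = 616×0.0064/0.25 = 15.77 m/d, t = 670/15.77 = 42.49 d
t(silty sand) / t(clean gravel) = 29280/42.49 = 689

689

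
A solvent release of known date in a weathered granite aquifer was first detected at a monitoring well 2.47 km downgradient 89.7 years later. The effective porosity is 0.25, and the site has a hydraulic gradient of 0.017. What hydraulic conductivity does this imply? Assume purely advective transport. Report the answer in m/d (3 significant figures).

1.11 m/d

t = 89.7 years = 32740 d
L = 2.47 km = 2470 m
v = L / t = 2470 / 32740 = 0.07544 m/d
K = v · n / i = 0.07544 × 0.25 / 0.017 = 1.11 m/d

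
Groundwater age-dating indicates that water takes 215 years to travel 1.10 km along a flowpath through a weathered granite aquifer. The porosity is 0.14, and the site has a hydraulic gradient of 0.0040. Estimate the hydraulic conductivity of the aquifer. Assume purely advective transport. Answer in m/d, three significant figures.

0.491 m/d

t = 215 years = 78480 d
L = 1.10 km = 1100 m
v = L / t = 1100 / 78480 = 0.01402 m/d
K = v · n / i = 0.01402 × 0.14 / 0.0040 = 0.491 m/d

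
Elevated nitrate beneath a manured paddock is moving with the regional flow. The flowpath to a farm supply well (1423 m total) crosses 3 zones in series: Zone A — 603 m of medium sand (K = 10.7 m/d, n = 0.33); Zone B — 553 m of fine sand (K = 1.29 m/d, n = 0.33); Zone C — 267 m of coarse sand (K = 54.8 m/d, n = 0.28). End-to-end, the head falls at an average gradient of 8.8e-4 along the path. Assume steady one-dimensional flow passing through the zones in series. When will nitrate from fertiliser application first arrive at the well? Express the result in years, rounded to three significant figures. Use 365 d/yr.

Steady 1-D flow in series ⇒ the Darcy flux q is identical in every zone and the zone head losses add (resistances L/K in series).
Σ(L/K) = 603/10.7 + 553/1.29 + 267/54.8 = 56.36 + 428.7 + 4.872 = 489.9 d
K_eq = L_total / Σ(L/K) = 1423 / 489.9 = 2.905 m/d
q = K_eq · i = 2.905 × 8.8e-4 = 0.002556 m/d (same in every zone)
Zone A: v = q/n = 0.002556/0.33 = 0.007746 m/d → t_A = 603/0.007746 = 77850 d
Zone B: v = q/n = 0.002556/0.33 = 0.007746 m/d → t_B = 553/0.007746 = 71390 d
Zone C: v = q/n = 0.002556/0.28 = 0.009129 m/d → t_C = 267/0.009129 = 29250 d
Total t = 77850 + 71390 + 29250 = 178500 d
   = 178500 / 365 = 489 yr

489 years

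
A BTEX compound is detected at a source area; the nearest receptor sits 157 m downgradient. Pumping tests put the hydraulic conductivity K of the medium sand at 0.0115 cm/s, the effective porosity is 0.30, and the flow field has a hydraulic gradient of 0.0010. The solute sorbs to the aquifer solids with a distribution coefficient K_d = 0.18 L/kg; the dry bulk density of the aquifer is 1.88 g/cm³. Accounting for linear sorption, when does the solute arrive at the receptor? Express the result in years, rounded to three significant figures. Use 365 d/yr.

K = 0.0115 cm/s × 864 = 9.936 m/d
q = Ki = 9.936 × 0.0010 = 0.009936 m/d
Average linear velocity = 0.009936 / 0.30 = 0.03312 m/d
Retardation R = 1 + ρ_b·K_d/n = 1 + 1.88×0.18/0.30 = 2.128
Contaminant velocity v_c = v/R = 0.03312/2.128 = 0.01556 m/d
t = L/v_c = 157/0.01556 = 10090 d
   = 10090/365 = 27.6 yr

27.6 years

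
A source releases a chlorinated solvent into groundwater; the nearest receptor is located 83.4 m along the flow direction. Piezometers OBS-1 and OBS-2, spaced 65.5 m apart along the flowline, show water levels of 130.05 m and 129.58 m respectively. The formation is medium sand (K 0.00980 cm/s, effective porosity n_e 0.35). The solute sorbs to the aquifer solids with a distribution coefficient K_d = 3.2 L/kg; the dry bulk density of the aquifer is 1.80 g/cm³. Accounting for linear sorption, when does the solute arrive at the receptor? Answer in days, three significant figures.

8390 days

Hydraulic gradient i = (130.05 − 129.58) / 65.5 = 0.47 / 65.5 = 0.007176
K = 0.00980 cm/s × 864 = 8.467 m/d
q = Ki = 8.467 × 0.007176 = 0.06076 m/d
v_s = q/n_e = 0.06076/0.35 = 0.1736 m/d
Retardation R = 1 + ρ_b·K_d/n = 1 + 1.80×3.2/0.35 = 17.46
Contaminant velocity v_c = v/R = 0.1736/17.46 = 0.009944 m/d
t = L/v_c = 83.4/0.009944 = 8387 d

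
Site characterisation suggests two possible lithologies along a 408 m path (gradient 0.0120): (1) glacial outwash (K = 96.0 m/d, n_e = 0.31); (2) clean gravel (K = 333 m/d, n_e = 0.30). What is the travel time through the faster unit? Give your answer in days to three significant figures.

30.6 days

Unit 1 (glacial outwash): v = 96.0×0.012/0.31 = 3.716 m/d, t = 408/3.716 = 109.8 d
Unit 2 (clean gravel): v = 333×0.012/0.30 = 13.32 m/d, t = 408/13.32 = 30.63 d
Faster unit: t = 30.6 d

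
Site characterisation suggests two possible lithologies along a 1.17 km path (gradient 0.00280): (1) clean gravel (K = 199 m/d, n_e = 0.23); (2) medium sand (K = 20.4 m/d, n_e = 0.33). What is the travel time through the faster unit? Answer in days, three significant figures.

483 days

Unit 1 (clean gravel): v = 199×0.0028/0.23 = 2.423 m/d, t = 1170/2.423 = 483.0 d
Unit 2 (medium sand): v = 20.4×0.0028/0.33 = 0.1731 m/d, t = 1170/0.1731 = 6759 d
Faster unit: t = 483 d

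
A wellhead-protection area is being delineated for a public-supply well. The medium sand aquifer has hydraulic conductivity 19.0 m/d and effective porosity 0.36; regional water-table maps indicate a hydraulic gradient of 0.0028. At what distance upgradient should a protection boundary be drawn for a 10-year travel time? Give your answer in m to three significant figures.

Specific discharge q = 19.0 × 0.0028 = 0.05320 m/d
Seepage velocity v = q / n = 0.05320 / 0.36 = 0.1478 m/d
T = 10 yr × 365 = 3650 d
L = v × T = 0.1478 × 3650 = 539.4 m

539 m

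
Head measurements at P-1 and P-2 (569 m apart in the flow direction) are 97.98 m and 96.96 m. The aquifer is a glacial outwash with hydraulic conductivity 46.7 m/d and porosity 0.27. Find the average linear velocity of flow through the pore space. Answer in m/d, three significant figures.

Hydraulic gradient i = (97.98 − 96.96) / 569 = 1.02 / 569 = 0.001793
q = Ki = 46.7 × 0.001793 = 0.08372 m/d
Average linear velocity = 0.08372 / 0.27 = 0.3101 m/d

0.310 m/d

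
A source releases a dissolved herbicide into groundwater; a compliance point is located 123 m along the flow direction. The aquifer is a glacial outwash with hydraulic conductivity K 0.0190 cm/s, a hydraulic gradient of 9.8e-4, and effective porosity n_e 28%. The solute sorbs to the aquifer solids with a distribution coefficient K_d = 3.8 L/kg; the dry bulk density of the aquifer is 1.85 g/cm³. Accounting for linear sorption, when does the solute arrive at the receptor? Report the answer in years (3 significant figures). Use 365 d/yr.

153 years

K = 0.0190 cm/s × 864 = 16.42 m/d
Specific discharge q = 16.42 × 9.8e-4 = 0.01609 m/d
v_s = q/n_e = 0.01609/0.28 = 0.05746 m/d
Retardation R = 1 + ρ_b·K_d/n = 1 + 1.85×3.8/0.28 = 26.11
Contaminant velocity v_c = v/R = 0.05746/26.11 = 0.002201 m/d
t = L/v_c = 123/0.002201 = 55890 d
   = 55890/365 = 153 yr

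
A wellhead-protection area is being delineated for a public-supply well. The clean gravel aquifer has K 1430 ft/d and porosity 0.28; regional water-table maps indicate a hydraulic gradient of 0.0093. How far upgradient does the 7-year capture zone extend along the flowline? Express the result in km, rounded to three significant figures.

K = 1430 ft/d × 0.3048 = 435.9 m/d
Specific discharge q = 435.9 × 0.0093 = 4.054 m/d
Average linear velocity = 4.054 / 0.28 = 14.48 m/d
T = 7 yr × 365 = 2555 d
L = v × T = 14.48 × 2555 = 36990 m
   = 37.0 km

37.0 km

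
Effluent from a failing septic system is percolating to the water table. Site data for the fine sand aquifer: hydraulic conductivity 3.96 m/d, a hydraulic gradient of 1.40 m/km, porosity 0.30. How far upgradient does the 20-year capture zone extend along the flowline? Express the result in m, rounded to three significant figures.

135 m

Darcy flux q = K·i = 3.96 × 0.0014 = 0.005544 m/d
v = Ki/n = 3.96·0.0014/0.30 = 0.01848 m/d
T = 20 yr × 365 = 7300 d
L = v × T = 0.01848 × 7300 = 134.9 m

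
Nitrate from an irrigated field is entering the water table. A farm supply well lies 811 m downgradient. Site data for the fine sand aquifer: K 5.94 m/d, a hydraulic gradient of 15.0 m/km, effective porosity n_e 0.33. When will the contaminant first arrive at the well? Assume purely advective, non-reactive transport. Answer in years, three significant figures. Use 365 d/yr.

8.23 years

q = Ki = 5.94 × 0.015 = 0.08910 m/d
Seepage velocity v = q / n = 0.08910 / 0.33 = 0.2700 m/d
t = L / v = 811 / 0.2700 = 3004 d
   = 3004 / 365 = 8.23 yr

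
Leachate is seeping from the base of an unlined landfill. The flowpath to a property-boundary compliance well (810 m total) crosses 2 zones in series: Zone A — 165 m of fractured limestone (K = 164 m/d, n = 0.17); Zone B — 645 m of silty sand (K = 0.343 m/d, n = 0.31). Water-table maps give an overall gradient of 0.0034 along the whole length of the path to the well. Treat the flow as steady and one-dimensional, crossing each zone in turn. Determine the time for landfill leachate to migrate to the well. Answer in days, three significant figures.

Steady 1-D flow in series ⇒ the Darcy flux q is identical in every zone and the zone head losses add (resistances L/K in series).
Σ(L/K) = 165/164 + 645/0.343 = 1.006 + 1880 = 1881 d
K_eq = L_total / Σ(L/K) = 810 / 1881 = 0.4305 m/d
q = K_eq · i = 0.4305 × 0.0034 = 0.001464 m/d (same in every zone)
Zone A: v = q/n = 0.001464/0.17 = 0.008610 m/d → t_A = 165/0.008610 = 19160 d
Zone B: v = q/n = 0.001464/0.31 = 0.004722 m/d → t_B = 645/0.004722 = 136600 d
Total t = 19160 + 136600 = 155800 d

156000 days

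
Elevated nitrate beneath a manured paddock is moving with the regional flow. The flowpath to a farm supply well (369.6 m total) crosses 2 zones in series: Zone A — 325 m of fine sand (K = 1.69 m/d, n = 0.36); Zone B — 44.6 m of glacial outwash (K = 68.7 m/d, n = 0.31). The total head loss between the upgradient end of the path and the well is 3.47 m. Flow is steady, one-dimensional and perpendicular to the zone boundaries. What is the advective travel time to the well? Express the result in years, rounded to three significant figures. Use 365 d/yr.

19.9 years

Steady 1-D flow in series ⇒ the Darcy flux q is identical in every zone and the zone head losses add (resistances L/K in series).
Σ(L/K) = 325/1.69 + 44.6/68.7 = 192.3 + 0.6492 = 193.0 d
q = ΔH / Σ(L/K) = 3.47 / 193.0 = 0.01798 m/d (same in every zone)
Zone A: v = q/n = 0.01798/0.36 = 0.04995 m/d → t_A = 325/0.04995 = 6506 d
Zone B: v = q/n = 0.01798/0.31 = 0.05801 m/d → t_B = 44.6/0.05801 = 768.8 d
Total t = 6506 + 768.8 = 7275 d
   = 7275 / 365 = 19.9 yr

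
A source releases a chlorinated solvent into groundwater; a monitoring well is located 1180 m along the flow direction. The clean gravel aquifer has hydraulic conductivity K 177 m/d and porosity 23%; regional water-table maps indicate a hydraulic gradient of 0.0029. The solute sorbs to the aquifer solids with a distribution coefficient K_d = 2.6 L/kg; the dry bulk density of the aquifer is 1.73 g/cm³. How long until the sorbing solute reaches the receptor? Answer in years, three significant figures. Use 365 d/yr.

29.8 years

q = Ki = 177 × 0.0029 = 0.5133 m/d
Average linear velocity = 0.5133 / 0.23 = 2.232 m/d
Retardation R = 1 + ρ_b·K_d/n = 1 + 1.73×2.6/0.23 = 20.56
Contaminant velocity v_c = v/R = 2.232/20.56 = 0.1086 m/d
t = L/v_c = 1180/0.1086 = 10870 d
   = 10870/365 = 29.8 yr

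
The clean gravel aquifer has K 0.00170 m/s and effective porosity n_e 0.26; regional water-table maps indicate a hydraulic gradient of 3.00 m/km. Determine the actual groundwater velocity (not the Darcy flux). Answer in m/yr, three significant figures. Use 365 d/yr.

K = 0.00170 m/s × 86400 s/d = 146.9 m/d
Darcy flux q = K·i = 146.9 × 0.0030 = 0.4406 m/d
v_s = q/n_e = 0.4406/0.26 = 1.695 m/d
   = 1.695 × 365 = 619 m/yr

619 m/yr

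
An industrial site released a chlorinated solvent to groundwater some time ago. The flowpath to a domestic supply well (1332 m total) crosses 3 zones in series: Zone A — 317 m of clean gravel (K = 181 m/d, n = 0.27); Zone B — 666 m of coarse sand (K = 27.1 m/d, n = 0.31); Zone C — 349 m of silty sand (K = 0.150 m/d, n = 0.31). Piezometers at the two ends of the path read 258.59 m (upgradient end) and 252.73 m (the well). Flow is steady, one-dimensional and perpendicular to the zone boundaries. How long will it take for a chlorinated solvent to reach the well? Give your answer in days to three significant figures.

161000 days

Total head drop ΔH = 258.59 − 252.73 = 5.86 m
Steady 1-D flow in series ⇒ the Darcy flux q is identical in every zone and the zone head losses add (resistances L/K in series).
Σ(L/K) = 317/181 + 666/27.1 + 349/0.150 = 1.751 + 24.58 + 2327 = 2353 d
q = ΔH / Σ(L/K) = 5.86 / 2353 = 0.002490 m/d (same in every zone)
Zone A: v = q/n = 0.002490/0.27 = 0.009224 m/d → t_A = 317/0.009224 = 34370 d
Zone B: v = q/n = 0.002490/0.31 = 0.008034 m/d → t_B = 666/0.008034 = 82900 d
Zone C: v = q/n = 0.002490/0.31 = 0.008034 m/d → t_C = 349/0.008034 = 43440 d
Total t = 34370 + 82900 + 43440 = 160700 d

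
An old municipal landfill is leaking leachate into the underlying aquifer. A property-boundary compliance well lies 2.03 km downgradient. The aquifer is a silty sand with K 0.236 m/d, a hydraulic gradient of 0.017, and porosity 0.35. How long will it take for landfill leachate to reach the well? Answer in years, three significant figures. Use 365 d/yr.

Darcy flux q = K·i = 0.236 × 0.017 = 0.004012 m/d
v_s = q/n_e = 0.004012/0.35 = 0.01146 m/d
L = 2.03 km = 2030 m
t = L / v = 2030 / 0.01146 = 177100 d
   = 177100 / 365 = 485 yr

485 years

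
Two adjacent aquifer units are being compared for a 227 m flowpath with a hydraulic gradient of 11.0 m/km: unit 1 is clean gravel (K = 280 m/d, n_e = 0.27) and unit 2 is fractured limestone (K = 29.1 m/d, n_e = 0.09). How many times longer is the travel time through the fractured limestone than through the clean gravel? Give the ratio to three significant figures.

3.21

Unit 1 (clean gravel): v = 280×0.011/0.27 = 11.41 m/d, t = 227/11.41 = 19.90 d
Unit 2 (fractured limestone): v = 29.1×0.011/0.09 = 3.557 m/d, t = 227/3.557 = 63.82 d
t(fractured limestone) / t(clean gravel) = 63.82/19.90 = 3.21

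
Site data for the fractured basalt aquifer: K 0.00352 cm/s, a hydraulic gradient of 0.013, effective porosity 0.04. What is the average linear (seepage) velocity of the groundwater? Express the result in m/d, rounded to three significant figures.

K = 0.00352 cm/s × 864 = 3.041 m/d
Darcy flux q = K·i = 3.041 × 0.013 = 0.03954 m/d
v_s = q/n_e = 0.03954/0.04 = 0.9884 m/d

0.988 m/d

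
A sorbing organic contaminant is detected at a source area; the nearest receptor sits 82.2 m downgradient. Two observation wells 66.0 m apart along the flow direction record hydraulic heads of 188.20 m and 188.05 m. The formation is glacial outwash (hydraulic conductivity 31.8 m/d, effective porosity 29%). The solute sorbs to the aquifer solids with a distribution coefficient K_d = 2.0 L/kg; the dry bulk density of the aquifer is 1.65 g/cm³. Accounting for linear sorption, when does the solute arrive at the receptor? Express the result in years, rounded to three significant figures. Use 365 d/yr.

11.2 years

Hydraulic gradient i = (188.20 − 188.05) / 66.0 = 0.15 / 66.0 = 0.002273
Specific discharge q = 31.8 × 0.002273 = 0.07227 m/d
Seepage velocity v = q / n = 0.07227 / 0.29 = 0.2492 m/d
Retardation R = 1 + ρ_b·K_d/n = 1 + 1.65×2.0/0.29 = 12.38
Contaminant velocity v_c = v/R = 0.2492/12.38 = 0.02013 m/d
t = L/v_c = 82.2/0.02013 = 4083 d
   = 4083/365 = 11.2 yr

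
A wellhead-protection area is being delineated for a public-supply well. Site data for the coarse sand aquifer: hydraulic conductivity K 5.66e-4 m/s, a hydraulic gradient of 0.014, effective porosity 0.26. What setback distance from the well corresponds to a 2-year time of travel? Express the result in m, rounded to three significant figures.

K = 5.66e-4 m/s × 86400 s/d = 48.90 m/d
Darcy flux q = K·i = 48.90 × 0.014 = 0.6846 m/d
Seepage velocity v = q / n = 0.6846 / 0.26 = 2.633 m/d
T = 2 yr × 365 = 730 d
L = v × T = 2.633 × 730 = 1922 m

1920 m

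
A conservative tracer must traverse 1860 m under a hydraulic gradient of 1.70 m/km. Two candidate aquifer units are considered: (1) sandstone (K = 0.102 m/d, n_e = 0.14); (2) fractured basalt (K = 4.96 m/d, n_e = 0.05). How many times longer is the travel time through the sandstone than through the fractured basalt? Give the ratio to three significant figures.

136

Unit 1 (sandstone): v = 0.102×0.0017/0.14 = 0.001239 m/d, t = 1860/0.001239 = 1.502e6 d
Unit 2 (fractured basalt): v = 4.96×0.0017/0.05 = 0.1686 m/d, t = 1860/0.1686 = 11030 d
t(sandstone) / t(fractured basalt) = 1.502e6/11030 = 136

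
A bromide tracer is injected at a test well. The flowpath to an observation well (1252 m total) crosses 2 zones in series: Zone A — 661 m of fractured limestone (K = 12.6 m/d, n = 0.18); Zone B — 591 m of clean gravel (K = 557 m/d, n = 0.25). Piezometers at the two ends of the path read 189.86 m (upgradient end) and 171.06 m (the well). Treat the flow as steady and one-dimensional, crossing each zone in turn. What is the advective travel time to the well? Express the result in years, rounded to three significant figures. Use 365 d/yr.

2.08 years

Total head drop ΔH = 189.86 − 171.06 = 18.80 m
Continuity: the same q passes through each zone, so ΔH = q·Σ(L_j/K_j) — the zones act as resistances in series.
Σ(L/K) = 661/12.6 + 591/557 = 52.46 + 1.061 = 53.52 d
q = ΔH / Σ(L/K) = 18.80 / 53.52 = 0.3513 m/d (same in every zone)
Zone A: v = q/n = 0.3513/0.18 = 1.951 m/d → t_A = 661/1.951 = 338.7 d
Zone B: v = q/n = 0.3513/0.25 = 1.405 m/d → t_B = 591/1.405 = 420.6 d
Total t = 338.7 + 420.6 = 759.3 d
   = 759.3 / 365 = 2.08 yr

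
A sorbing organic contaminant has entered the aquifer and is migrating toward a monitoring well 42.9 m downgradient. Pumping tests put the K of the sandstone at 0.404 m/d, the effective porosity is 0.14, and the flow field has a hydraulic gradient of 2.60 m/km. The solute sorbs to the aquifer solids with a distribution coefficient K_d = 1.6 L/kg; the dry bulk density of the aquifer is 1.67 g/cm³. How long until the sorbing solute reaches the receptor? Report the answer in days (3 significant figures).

115000 days

q = Ki = 0.404 × 0.0026 = 0.001050 m/d
Seepage velocity v = q / n = 0.001050 / 0.14 = 0.007503 m/d
Retardation R = 1 + ρ_b·K_d/n = 1 + 1.67×1.6/0.14 = 20.09
Contaminant velocity v_c = v/R = 0.007503/20.09 = 3.735e-4 m/d
t = L/v_c = 42.9/3.735e-4 = 114800 d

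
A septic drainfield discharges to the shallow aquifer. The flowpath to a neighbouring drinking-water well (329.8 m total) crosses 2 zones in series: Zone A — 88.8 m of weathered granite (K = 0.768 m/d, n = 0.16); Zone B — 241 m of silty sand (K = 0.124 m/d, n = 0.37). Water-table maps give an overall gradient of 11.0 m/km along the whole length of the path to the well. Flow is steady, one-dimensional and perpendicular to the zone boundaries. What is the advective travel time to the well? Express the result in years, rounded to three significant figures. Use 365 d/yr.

Continuity: the same q passes through each zone, so ΔH = q·Σ(L_j/K_j) — the zones act as resistances in series.
Σ(L/K) = 88.8/0.768 + 241/0.124 = 115.6 + 1944 = 2059 d
K_eq = L_total / Σ(L/K) = 329.8 / 2059 = 0.1602 m/d
q = K_eq · i = 0.1602 × 0.011 = 0.001762 m/d (same in every zone)
Zone A: v = q/n = 0.001762/0.16 = 0.01101 m/d → t_A = 88.8/0.01101 = 8065 d
Zone B: v = q/n = 0.001762/0.37 = 0.004762 m/d → t_B = 241/0.004762 = 50610 d
Total t = 8065 + 50610 = 58680 d
   = 58680 / 365 = 161 yr

161 years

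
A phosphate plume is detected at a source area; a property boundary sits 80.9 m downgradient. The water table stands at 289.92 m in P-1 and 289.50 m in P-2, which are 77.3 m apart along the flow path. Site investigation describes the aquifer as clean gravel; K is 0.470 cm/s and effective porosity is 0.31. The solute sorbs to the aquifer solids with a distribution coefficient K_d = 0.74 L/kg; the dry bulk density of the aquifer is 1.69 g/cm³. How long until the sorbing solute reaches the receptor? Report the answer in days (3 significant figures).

Hydraulic gradient i = (289.92 − 289.50) / 77.3 = 0.42 / 77.3 = 0.005433
K = 0.470 cm/s × 864 = 406.1 m/d
Specific discharge q = 406.1 × 0.005433 = 2.206 m/d
Average linear velocity = 2.206 / 0.31 = 7.117 m/d
Retardation R = 1 + ρ_b·K_d/n = 1 + 1.69×0.74/0.31 = 5.034
Contaminant velocity v_c = v/R = 7.117/5.034 = 1.414 m/d
t = L/v_c = 80.9/1.414 = 57.22 d

57.2 days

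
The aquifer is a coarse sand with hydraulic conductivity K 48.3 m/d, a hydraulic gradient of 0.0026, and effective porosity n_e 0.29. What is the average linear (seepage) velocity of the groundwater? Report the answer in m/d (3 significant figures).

q = Ki = 48.3 × 0.0026 = 0.1256 m/d
Average linear velocity = 0.1256 / 0.29 = 0.4330 m/d

0.433 m/d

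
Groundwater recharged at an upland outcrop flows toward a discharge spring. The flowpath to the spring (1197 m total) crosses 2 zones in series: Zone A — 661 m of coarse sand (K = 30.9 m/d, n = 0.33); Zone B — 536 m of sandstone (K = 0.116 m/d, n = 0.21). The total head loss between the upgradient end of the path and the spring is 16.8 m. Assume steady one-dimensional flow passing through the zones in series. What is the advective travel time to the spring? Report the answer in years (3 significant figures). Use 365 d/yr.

Steady 1-D flow in series ⇒ the Darcy flux q is identical in every zone and the zone head losses add (resistances L/K in series).
Σ(L/K) = 661/30.9 + 536/0.116 = 21.39 + 4621 = 4642 d
q = ΔH / Σ(L/K) = 16.8 / 4642 = 0.003619 m/d (same in every zone)
Zone A: v = q/n = 0.003619/0.33 = 0.01097 m/d → t_A = 661/0.01097 = 60270 d
Zone B: v = q/n = 0.003619/0.21 = 0.01723 m/d → t_B = 536/0.01723 = 31100 d
Total t = 60270 + 31100 = 91370 d
   = 91370 / 365 = 250 yr

250 years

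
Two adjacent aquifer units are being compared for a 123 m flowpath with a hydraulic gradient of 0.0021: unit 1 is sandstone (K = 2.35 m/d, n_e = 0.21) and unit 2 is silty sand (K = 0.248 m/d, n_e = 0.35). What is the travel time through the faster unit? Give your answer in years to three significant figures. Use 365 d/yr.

Unit 1 (sandstone): v = 2.35×0.0021/0.21 = 0.02350 m/d, t = 123/0.02350 = 5234 d
Unit 2 (silty sand): v = 0.248×0.0021/0.35 = 0.001488 m/d, t = 123/0.001488 = 82660 d
Faster: 5234 d / 365 = 14.3 yr

14.3 years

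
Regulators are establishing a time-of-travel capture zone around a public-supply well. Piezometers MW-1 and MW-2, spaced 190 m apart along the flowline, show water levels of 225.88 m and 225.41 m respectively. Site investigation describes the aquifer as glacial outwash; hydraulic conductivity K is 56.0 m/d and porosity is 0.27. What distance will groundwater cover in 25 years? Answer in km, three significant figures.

4.68 km

Hydraulic gradient i = (225.88 − 225.41) / 190 = 0.47 / 190 = 0.002474
Darcy flux q = K·i = 56.0 × 0.002474 = 0.1385 m/d
Seepage velocity v = q / n = 0.1385 / 0.27 = 0.5131 m/d
T = 25 yr × 365 = 9125 d
L = v × T = 0.5131 × 9125 = 4682 m
   = 4.68 km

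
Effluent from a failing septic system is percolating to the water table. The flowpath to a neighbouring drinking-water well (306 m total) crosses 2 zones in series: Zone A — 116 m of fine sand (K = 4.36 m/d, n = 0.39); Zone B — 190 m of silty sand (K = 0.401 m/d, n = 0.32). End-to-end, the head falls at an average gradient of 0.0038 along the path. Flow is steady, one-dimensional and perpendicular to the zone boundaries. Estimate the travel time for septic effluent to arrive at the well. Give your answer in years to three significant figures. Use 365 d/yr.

Continuity: the same q passes through each zone, so ΔH = q·Σ(L_j/K_j) — the zones act as resistances in series.
Σ(L/K) = 116/4.36 + 190/0.401 = 26.61 + 473.8 = 500.4 d
K_eq = L_total / Σ(L/K) = 306 / 500.4 = 0.6115 m/d
q = K_eq · i = 0.6115 × 0.0038 = 0.002324 m/d (same in every zone)
Zone A: v = q/n = 0.002324/0.39 = 0.005958 m/d → t_A = 116/0.005958 = 19470 d
Zone B: v = q/n = 0.002324/0.32 = 0.007261 m/d → t_B = 190/0.007261 = 26170 d
Total t = 19470 + 26170 = 45640 d
   = 45640 / 365 = 125 yr

125 years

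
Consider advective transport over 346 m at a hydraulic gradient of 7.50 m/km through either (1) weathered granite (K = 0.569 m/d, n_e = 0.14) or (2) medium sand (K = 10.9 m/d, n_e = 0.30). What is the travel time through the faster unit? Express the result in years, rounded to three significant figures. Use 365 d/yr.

Unit 1 (weathered granite): v = 0.569×0.0075/0.14 = 0.03048 m/d, t = 346/0.03048 = 11350 d
Unit 2 (medium sand): v = 10.9×0.0075/0.30 = 0.2725 m/d, t = 346/0.2725 = 1270 d
Faster: 1270 d / 365 = 3.48 yr

3.48 years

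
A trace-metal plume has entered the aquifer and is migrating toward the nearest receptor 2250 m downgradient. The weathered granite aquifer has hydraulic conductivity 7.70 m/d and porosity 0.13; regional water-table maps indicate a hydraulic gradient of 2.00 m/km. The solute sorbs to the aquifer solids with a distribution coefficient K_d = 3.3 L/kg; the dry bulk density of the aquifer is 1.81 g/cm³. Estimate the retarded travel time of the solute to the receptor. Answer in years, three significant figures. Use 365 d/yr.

2440 years

q = Ki = 7.70 × 0.0020 = 0.01540 m/d
Average linear velocity = 0.01540 / 0.13 = 0.1185 m/d
Retardation R = 1 + ρ_b·K_d/n = 1 + 1.81×3.3/0.13 = 46.95
Contaminant velocity v_c = v/R = 0.1185/46.95 = 0.002523 m/d
t = L/v_c = 2250/0.002523 = 891700 d
   = 891700/365 = 2440 yr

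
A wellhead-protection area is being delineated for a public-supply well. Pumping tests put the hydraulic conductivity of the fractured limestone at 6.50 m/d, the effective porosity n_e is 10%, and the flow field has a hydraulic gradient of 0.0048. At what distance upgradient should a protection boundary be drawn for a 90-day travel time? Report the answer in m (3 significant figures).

28.1 m

q = Ki = 6.50 × 0.0048 = 0.03120 m/d
Average linear velocity = 0.03120 / 0.10 = 0.3120 m/d
L = v × T = 0.3120 × 90 = 28.08 m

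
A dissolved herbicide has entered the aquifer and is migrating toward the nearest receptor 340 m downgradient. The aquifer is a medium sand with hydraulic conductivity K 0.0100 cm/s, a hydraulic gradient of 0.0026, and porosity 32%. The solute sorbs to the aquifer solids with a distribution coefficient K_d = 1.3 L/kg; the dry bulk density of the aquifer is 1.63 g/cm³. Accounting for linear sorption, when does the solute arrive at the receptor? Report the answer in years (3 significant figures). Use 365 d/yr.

101 years

K = 0.0100 cm/s × 864 = 8.640 m/d
q = Ki = 8.640 × 0.0026 = 0.02246 m/d
Average linear velocity = 0.02246 / 0.32 = 0.07020 m/d
Retardation R = 1 + ρ_b·K_d/n = 1 + 1.63×1.3/0.32 = 7.622
Contaminant velocity v_c = v/R = 0.07020/7.622 = 0.009210 m/d
t = L/v_c = 340/0.009210 = 36920 d
   = 36920/365 = 101 yr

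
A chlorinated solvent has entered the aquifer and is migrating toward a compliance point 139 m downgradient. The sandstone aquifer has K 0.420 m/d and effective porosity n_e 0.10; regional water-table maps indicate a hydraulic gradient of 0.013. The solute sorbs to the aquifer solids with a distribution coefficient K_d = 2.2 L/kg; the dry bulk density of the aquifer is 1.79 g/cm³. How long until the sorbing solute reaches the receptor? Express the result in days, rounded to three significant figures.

103000 days

Specific discharge q = 0.420 × 0.013 = 0.005460 m/d
v = Ki/n = 0.420·0.013/0.10 = 0.05460 m/d
Retardation R = 1 + ρ_b·K_d/n = 1 + 1.79×2.2/0.10 = 40.38
Contaminant velocity v_c = v/R = 0.05460/40.38 = 0.001352 m/d
t = L/v_c = 139/0.001352 = 102800 d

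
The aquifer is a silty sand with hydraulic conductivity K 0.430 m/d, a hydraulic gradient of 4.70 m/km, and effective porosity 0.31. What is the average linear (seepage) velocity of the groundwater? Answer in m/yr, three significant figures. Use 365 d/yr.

Darcy flux q = K·i = 0.430 × 0.0047 = 0.002021 m/d
v = Ki/n = 0.430·0.0047/0.31 = 0.006519 m/d
   = 0.006519 × 365 = 2.38 m/yr

2.38 m/yr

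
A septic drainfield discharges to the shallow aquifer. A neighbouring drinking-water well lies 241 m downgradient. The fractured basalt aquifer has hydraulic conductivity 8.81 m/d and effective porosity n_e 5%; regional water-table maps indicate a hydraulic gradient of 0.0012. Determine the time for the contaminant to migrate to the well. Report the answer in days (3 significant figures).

q = Ki = 8.81 × 0.0012 = 0.01057 m/d
v = Ki/n = 8.81·0.0012/0.05 = 0.2114 m/d
t = L / v = 241 / 0.2114 = 1140 d

1140 days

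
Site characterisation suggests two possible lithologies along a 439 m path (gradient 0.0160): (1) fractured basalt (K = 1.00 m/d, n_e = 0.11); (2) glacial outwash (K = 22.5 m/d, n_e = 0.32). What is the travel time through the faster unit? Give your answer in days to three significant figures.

390 days

Unit 1 (fractured basalt): v = 1.00×0.016/0.11 = 0.1455 m/d, t = 439/0.1455 = 3018 d
Unit 2 (glacial outwash): v = 22.5×0.016/0.32 = 1.125 m/d, t = 439/1.125 = 390.2 d
Faster unit: t = 390 d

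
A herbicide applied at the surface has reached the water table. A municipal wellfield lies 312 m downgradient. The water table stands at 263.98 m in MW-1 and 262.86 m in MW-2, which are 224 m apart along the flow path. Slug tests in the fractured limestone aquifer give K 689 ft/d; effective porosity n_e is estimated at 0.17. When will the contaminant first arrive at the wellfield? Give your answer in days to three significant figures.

50.5 days

Hydraulic gradient i = (263.98 − 262.86) / 224 = 1.12 / 224 = 0.005000
K = 689 ft/d × 0.3048 = 210.0 m/d
Specific discharge q = 210.0 × 0.005000 = 1.050 m/d
v = Ki/n = 210.0·0.005000/0.17 = 6.177 m/d
t = L / v = 312 / 6.177 = 50.51 d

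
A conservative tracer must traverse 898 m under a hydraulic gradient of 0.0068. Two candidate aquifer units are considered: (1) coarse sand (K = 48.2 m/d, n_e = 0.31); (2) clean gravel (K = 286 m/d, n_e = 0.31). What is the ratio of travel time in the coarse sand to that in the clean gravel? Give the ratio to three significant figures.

5.93

Unit 1 (coarse sand): v = 48.2×0.0068/0.31 = 1.057 m/d, t = 898/1.057 = 849.3 d
Unit 2 (clean gravel): v = 286×0.0068/0.31 = 6.274 m/d, t = 898/6.274 = 143.1 d
t(coarse sand) / t(clean gravel) = 849.3/143.1 = 5.93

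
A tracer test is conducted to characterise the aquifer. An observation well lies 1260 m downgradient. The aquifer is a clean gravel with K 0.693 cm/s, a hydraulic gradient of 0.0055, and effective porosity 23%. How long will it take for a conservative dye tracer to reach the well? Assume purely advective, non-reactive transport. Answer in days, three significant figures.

88.0 days

K = 0.693 cm/s × 864 = 598.8 m/d
Darcy flux q = K·i = 598.8 × 0.0055 = 3.293 m/d
v_s = q/n_e = 3.293/0.23 = 14.32 m/d
t = L / v = 1260 / 14.32 = 88.00 d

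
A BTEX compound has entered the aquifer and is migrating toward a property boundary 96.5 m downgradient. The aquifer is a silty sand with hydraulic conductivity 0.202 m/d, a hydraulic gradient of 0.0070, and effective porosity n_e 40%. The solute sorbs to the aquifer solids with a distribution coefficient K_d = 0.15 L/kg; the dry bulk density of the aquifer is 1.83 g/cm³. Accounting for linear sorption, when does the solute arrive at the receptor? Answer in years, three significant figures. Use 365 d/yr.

126 years

Specific discharge q = 0.202 × 0.0070 = 0.001414 m/d
v_s = q/n_e = 0.001414/0.40 = 0.003535 m/d
Retardation R = 1 + ρ_b·K_d/n = 1 + 1.83×0.15/0.40 = 1.686
Contaminant velocity v_c = v/R = 0.003535/1.686 = 0.002096 m/d
t = L/v_c = 96.5/0.002096 = 46030 d
   = 46030/365 = 126 yr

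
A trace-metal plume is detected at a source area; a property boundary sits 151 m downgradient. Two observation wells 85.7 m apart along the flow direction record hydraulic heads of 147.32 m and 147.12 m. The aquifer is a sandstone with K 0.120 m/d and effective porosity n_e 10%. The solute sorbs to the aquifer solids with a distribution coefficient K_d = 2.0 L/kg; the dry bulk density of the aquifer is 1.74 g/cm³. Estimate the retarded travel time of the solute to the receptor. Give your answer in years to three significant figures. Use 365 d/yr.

Hydraulic gradient i = (147.32 − 147.12) / 85.7 = 0.20 / 85.7 = 0.002334
Darcy flux q = K·i = 0.120 × 0.002334 = 2.800e-4 m/d
Seepage velocity v = q / n = 2.800e-4 / 0.10 = 0.002800 m/d
Retardation R = 1 + ρ_b·K_d/n = 1 + 1.74×2.0/0.10 = 35.80
Contaminant velocity v_c = v/R = 0.002800/35.80 = 7.823e-5 m/d
t = L/v_c = 151/7.823e-5 = 1.930e6 d
   = 1.930e6/365 = 5290 yr

5290 years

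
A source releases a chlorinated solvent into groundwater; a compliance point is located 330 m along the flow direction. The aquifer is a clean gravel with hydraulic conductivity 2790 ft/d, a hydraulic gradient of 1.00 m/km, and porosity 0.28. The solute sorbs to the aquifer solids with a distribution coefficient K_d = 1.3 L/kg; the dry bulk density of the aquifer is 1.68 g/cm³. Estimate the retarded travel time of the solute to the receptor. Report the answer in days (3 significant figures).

K = 2790 ft/d × 0.3048 = 850.4 m/d
Darcy flux q = K·i = 850.4 × 0.0010 = 0.8504 m/d
Seepage velocity v = q / n = 0.8504 / 0.28 = 3.037 m/d
Retardation R = 1 + ρ_b·K_d/n = 1 + 1.68×1.3/0.28 = 8.800
Contaminant velocity v_c = v/R = 3.037/8.800 = 0.3451 m/d
t = L/v_c = 330/0.3451 = 956.2 d

956 days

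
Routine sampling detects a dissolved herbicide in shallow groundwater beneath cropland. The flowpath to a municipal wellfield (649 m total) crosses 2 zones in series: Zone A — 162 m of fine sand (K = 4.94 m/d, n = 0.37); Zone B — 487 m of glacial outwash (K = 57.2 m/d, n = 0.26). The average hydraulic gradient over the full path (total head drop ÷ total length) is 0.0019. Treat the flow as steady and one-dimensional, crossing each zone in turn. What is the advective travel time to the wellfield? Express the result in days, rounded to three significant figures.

6250 days

Continuity: the same q passes through each zone, so ΔH = q·Σ(L_j/K_j) — the zones act as resistances in series.
Σ(L/K) = 162/4.94 + 487/57.2 = 32.79 + 8.514 = 41.31 d
K_eq = L_total / Σ(L/K) = 649 / 41.31 = 15.71 m/d
q = K_eq · i = 15.71 × 0.0019 = 0.02985 m/d (same in every zone)
Zone A: v = q/n = 0.02985/0.37 = 0.08068 m/d → t_A = 162/0.08068 = 2008 d
Zone B: v = q/n = 0.02985/0.26 = 0.1148 m/d → t_B = 487/0.1148 = 4242 d
Total t = 2008 + 4242 = 6250 d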